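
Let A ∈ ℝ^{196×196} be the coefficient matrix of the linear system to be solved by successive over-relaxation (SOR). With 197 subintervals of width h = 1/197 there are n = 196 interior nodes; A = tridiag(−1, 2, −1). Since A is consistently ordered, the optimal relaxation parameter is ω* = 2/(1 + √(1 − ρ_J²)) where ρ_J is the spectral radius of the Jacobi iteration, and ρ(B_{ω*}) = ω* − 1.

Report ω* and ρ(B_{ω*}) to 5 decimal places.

spectrum of D⁻¹(L+U) = {cos(kπ/197) : 1≤k≤196}; ρ_J = cos(π/197) = 0.99987.
√(1 − cos²(π/197)) = sin(π/197) ≈ 0.015946.
ω* = 2 / (1 + 0.015946) = 2 / 1.015946 ≈ 1.96861.
and ρ(B_{ω*}) = 1.96861 − 1 = 0.96861.

ω* = 1.96861, ρ_SOR = 0.96861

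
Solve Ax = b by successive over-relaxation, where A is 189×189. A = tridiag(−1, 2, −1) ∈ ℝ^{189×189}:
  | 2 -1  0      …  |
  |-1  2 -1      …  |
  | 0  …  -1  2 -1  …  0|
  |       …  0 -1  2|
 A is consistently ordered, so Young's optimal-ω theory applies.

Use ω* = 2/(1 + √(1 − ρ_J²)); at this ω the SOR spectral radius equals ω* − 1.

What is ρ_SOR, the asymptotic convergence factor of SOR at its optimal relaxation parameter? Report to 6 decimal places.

ρ_J = max_k |cos(kπ/190)| = cos(π/190) = 0.999863
√(1 − cos²(π/190)) = sin(π/190) ≈ 0.0165339.
[ω*] 2 ÷ (1 + 0.0165339) = 2 ÷ 1.0165339 = 1.967470.
Hence ρ(B_{ω*}) = 1.967470 − 1 = 0.967470.

ρ_SOR = 0.967470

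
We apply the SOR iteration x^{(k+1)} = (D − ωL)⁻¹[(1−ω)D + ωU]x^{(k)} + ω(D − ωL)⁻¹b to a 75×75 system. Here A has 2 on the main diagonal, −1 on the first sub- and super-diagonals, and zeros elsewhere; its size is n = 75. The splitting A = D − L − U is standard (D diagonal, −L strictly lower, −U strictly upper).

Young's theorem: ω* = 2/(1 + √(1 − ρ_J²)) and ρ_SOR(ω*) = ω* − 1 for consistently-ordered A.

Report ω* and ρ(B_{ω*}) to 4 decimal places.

B_J for the 75×75 system has eigenvalues cos(kπ/76); ρ_J = cos(π/76) = 0.9991.
√(1 − cos²(π/76)) = sin(π/76) ≈ 0.04132.
ω* = 2 / (1 + 0.04132) = 2 / 1.04132 ≈ 1.9206.
ρ_SOR = ω* − 1 = 1.9206 − 1 = 0.9206.

ω* = 1.9206, ρ_SOR = 0.9206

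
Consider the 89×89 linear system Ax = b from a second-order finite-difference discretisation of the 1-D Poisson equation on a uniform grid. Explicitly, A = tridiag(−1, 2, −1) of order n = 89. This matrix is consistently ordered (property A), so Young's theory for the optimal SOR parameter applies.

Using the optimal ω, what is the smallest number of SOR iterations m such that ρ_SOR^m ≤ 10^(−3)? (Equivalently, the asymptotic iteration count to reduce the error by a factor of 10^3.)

½·tridiag(1,0,1) at n=89: λ_k = cos(kπ/90); max |λ| at k=1 ⇒ ρ_J = cos(π/90) ≈ 0.9993908.
√(1−ρ_J²) = |sin(π/90)| = 0.0348995
Young: ω* = 2/(1+√(1−ρ_J²)) = 2/(1+0.0348995) = 2/1.0348995 = 1.9325548.
Hence ρ(B_{ω*}) = 1.9325548 − 1 = 0.9325548.
(0.9325548)^m ≤ 10^{−3}  ⇒  m·ln(0.9325548) ≤ −3·ln10  ⇒  m ≥ 98.926  ⇒  m = 99

m = 99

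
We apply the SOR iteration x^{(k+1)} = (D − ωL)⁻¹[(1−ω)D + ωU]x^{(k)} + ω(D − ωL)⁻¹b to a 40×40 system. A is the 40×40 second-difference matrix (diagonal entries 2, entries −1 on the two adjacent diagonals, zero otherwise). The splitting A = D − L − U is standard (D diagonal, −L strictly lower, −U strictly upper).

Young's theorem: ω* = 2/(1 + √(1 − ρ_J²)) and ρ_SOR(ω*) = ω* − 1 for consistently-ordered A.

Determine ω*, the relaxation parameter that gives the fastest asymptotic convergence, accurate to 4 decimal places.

ω* = 1.8578

ρ_J = max_k |cos(kπ/41)| = cos(π/41) = 0.9971
√(1−ρ_J²) = |sin(π/41)| = 0.07655
Then 2/(1+√(1−ρ_J²)) = 2/(1+0.07655); ω* = 2/1.07655 = 1.8578.
and ρ(B_{ω*}) = 1.8578 − 1 = 0.8578.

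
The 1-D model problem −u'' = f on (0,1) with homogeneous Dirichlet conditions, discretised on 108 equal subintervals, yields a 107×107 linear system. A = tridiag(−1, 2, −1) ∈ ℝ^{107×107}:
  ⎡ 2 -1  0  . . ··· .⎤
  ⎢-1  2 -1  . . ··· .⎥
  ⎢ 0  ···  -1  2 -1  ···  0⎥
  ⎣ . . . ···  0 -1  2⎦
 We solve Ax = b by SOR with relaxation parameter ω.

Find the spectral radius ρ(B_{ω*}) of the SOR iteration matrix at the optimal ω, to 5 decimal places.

[ρ_J] n=107: ρ(B_J) = cos(π/(n+1)) = cos(π/108) = 0.99958.
root = sin(π/108) = 0.029085  (since 1−cos² = sin²).
Then 2/(1+√(1−ρ_J²)) = 2/(1+0.029085); ω* = 2/1.029085 = 1.94347.
ρ(B_{ω*}) = ω*−1 = 0.94347

ρ_SOR = 0.94347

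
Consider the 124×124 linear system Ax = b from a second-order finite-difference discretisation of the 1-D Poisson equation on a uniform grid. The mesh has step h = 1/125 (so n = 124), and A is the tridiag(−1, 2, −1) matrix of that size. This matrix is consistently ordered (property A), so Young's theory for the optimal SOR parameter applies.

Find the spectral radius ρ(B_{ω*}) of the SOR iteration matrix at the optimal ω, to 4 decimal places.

ρ_SOR = 0.9510

B_J for the 124×124 system has eigenvalues cos(kπ/125); ρ_J = cos(π/125) = 0.9997.
√(1 − cos²(π/125)) = sin(π/125) ≈ 0.02513.
So ω* = 2/1.02513 = 1.9510 (Young).
ρ_SOR = ω* − 1 ≈ 0.9510.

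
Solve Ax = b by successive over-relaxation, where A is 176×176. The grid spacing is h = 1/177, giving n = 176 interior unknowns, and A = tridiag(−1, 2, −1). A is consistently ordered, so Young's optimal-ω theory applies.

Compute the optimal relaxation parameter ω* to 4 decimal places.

ω* = 1.9651

[ρ_J] n=176: ρ(B_J) = cos(π/(n+1)) = cos(π/177) = 0.9998.
√(1−ρ_J²) = |sin(π/177)| = 0.01775
So ω* = 2/1.01775 = 1.9651 (Young).
At ω = 1.9651 every |λ(B_ω)| = ω−1, so ρ_SOR = 0.9651.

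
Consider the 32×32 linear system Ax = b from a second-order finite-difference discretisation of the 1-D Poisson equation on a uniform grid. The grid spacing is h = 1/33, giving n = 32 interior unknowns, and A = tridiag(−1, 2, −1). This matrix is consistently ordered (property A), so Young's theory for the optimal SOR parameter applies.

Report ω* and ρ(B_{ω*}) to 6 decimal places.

ω* = 1.826391, ρ_SOR = 0.826391

With n=32, ρ(Jacobi) = cos(π/33) = 0.995472.
√(1−ρ_J²) = |sin(π/33)| = 0.0950560
ω* = 2/(1 + 0.0950560) = 2/1.0950560 = 1.826391.
ρ_SOR = ω* − 1 ≈ 0.826391.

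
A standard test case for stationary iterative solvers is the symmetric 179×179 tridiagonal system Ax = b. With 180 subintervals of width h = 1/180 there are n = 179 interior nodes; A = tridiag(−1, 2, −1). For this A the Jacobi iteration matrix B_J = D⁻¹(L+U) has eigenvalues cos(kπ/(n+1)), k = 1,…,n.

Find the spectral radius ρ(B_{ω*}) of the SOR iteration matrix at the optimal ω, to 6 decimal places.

ρ_SOR = 0.965694

ρ_J = max_k |cos(kπ/180)| = cos(π/180) = 0.999848
1 − cos²(π/180) = sin²(π/180) ⇒ √(1−ρ_J²) = sin(π/180) = 0.0174524.
Then 2/(1+√(1−ρ_J²)) = 2/(1+0.0174524); ω* = 2/1.0174524 = 1.965694.
ρ(B_{ω*}) = ω*−1 = 0.965694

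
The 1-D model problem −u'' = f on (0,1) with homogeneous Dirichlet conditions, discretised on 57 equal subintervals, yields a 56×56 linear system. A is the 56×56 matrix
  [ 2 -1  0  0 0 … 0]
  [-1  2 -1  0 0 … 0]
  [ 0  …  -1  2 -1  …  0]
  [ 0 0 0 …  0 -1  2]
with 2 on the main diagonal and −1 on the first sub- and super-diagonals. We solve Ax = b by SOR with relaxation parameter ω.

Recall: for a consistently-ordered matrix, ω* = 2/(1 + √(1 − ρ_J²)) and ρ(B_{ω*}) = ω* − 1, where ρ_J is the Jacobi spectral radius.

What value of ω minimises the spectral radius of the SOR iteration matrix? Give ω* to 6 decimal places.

ω* = 1.895577

[ρ_J] n=56: ρ(B_J) = cos(π/(n+1)) = cos(π/57) = 0.998482.
1 − cos²(π/57) = sin²(π/57) ⇒ √(1−ρ_J²) = sin(π/57) = 0.0550878.
So ω* = 2/1.0550878 = 1.895577 (Young).
and ρ(B_{ω*}) = 1.895577 − 1 = 0.895577.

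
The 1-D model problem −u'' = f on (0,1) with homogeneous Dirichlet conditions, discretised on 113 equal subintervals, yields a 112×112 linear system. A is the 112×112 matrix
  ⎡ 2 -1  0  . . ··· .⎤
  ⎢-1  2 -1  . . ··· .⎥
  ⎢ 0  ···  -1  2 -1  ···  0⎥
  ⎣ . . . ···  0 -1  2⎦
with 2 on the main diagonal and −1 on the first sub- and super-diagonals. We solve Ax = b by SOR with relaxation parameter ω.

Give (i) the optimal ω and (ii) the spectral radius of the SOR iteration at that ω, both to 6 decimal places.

ω* = 1.945907, ρ_SOR = 0.945907

[ρ_J] n=112: ρ(B_J) = cos(π/(n+1)) = cos(π/113) = 0.999614.
1 − cos²(π/113) = sin²(π/113) ⇒ √(1−ρ_J²) = sin(π/113) = 0.0277981.
Then 2/(1+√(1−ρ_J²)) = 2/(1+0.0277981); ω* = 2/1.0277981 = 1.945907.
ρ_SOR = ω* − 1 ≈ 0.945907.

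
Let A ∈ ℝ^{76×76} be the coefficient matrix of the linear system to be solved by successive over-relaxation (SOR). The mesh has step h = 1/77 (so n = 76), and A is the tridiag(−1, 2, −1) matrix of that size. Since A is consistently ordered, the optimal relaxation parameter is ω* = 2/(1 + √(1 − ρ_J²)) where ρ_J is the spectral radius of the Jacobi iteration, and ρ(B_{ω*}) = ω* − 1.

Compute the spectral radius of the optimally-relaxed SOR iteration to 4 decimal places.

n=76: λ(B_J) = 1 − λ(A)/2 = cos(kπ/77); k=1 gives ρ_J = 0.9992.
root = sin(π/77) = 0.04079  (since 1−cos² = sin²).
Young: ω* = 2/(1+√(1−ρ_J²)) = 2/(1+0.04079) = 2/1.04079 = 1.9216.
Hence ρ(B_{ω*}) = 1.9216 − 1 = 0.9216.

ρ_SOR = 0.9216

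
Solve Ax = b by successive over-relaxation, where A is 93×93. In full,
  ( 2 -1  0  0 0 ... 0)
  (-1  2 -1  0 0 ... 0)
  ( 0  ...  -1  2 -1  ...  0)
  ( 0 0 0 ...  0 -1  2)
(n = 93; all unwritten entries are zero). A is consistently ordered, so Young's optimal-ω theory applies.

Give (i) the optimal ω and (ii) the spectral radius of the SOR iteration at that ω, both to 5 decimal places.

ω* = 1.93533, ρ_SOR = 0.93533

With n=93, ρ(Jacobi) = cos(π/94) = 0.99944.
√(1−ρ_J²) simplifies to sin(π/94) = 0.033415.
ω* = 2 / (1 + 0.033415) = 2 / 1.033415 ≈ 1.93533.
Hence ρ(B_{ω*}) = 1.93533 − 1 = 0.93533.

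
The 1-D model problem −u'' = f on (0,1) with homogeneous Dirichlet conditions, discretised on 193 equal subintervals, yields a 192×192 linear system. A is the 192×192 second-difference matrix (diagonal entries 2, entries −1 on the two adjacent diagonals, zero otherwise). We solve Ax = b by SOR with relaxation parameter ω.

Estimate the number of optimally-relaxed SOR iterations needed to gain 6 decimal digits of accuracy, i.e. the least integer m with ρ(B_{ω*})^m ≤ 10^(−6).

n=192: λ(B_J) = 1 − λ(A)/2 = cos(kπ/193); k=1 gives ρ_J = 0.9998675.
root = sin(π/193) = 0.0162770  (since 1−cos² = sin²).
[ω*] 2 ÷ (1 + 0.0162770) = 2 ÷ 1.0162770 = 1.9679674.
ρ(B_{ω*}) = ω*−1 = 0.9679674
6·ln10 = 13.8155; −ln(0.9679674) = 0.0325569; m = ⌈13.8155/0.0325569⌉ = ⌈424.349⌉ = 425.

m = 425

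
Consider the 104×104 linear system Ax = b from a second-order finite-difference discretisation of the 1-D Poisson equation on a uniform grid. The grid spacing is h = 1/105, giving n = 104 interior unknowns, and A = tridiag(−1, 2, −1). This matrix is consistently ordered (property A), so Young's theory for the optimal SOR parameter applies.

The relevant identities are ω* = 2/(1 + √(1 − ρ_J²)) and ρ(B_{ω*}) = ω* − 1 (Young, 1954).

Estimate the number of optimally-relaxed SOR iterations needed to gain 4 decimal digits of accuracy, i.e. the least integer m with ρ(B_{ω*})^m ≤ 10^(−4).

spectrum of D⁻¹(L+U) = {cos(kπ/105) : 1≤k≤104}; ρ_J = cos(π/105) = 0.9995524.
√(1−ρ_J²) simplifies to sin(π/105) = 0.0299155.
Then 2/(1+√(1−ρ_J²)) = 2/(1+0.0299155); ω* = 2/1.0299155 = 1.9419069.
ρ_SOR = ω* − 1 = 1.9419069 − 1 = 0.9419069.
ρ_SOR^m ≤ 10^(−4) ⇔ m ≥ 4·ln10/(−ln 0.9419069) = 9.21034/0.0598488 = 153.893; m = ⌈153.893⌉ = 154.

m = 154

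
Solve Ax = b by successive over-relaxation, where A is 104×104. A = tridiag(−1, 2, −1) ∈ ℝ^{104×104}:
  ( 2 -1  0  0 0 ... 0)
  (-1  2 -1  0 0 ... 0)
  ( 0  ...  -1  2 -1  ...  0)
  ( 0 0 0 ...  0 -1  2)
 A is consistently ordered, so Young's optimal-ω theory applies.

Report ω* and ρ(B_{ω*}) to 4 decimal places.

½·tridiag(1,0,1) at n=104: λ_k = cos(kπ/105); max |λ| at k=1 ⇒ ρ_J = cos(π/105) ≈ 0.9996.
√(1 − cos²(π/105)) = sin(π/105) ≈ 0.02992.
Then 2/(1+√(1−ρ_J²)) = 2/(1+0.02992); ω* = 2/1.02992 = 1.9419.
ρ_SOR = ω* − 1 = 1.9419 − 1 = 0.9419.

ω* = 1.9419, ρ_SOR = 0.9419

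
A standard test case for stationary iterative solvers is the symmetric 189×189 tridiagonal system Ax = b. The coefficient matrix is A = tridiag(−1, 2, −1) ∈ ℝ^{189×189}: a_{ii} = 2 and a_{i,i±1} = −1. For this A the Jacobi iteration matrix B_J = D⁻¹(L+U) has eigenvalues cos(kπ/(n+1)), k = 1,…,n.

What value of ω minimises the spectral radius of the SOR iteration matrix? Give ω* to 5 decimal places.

With n=189, ρ(Jacobi) = cos(π/190) = 0.99986.
1 − cos²(π/190) = sin²(π/190) ⇒ √(1−ρ_J²) = sin(π/190) = 0.016534.
Then 2/(1+√(1−ρ_J²)) = 2/(1+0.016534); ω* = 2/1.016534 = 1.96747.
and ρ(B_{ω*}) = 1.96747 − 1 = 0.96747.

ω* = 1.96747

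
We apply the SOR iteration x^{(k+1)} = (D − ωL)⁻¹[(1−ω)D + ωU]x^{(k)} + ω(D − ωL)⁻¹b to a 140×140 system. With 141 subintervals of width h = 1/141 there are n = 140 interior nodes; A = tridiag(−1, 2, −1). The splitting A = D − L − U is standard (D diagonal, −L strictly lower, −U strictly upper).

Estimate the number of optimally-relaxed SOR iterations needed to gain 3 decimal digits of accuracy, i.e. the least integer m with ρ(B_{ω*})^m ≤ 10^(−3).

m = 156

n=140: λ(B_J) = 1 − λ(A)/2 = cos(kπ/141); k=1 gives ρ_J = 0.9997518.
√(1−ρ_J²) simplifies to sin(π/141) = 0.0222790.
So ω* = 2/1.0222790 = 1.9564131 (Young).
ρ_SOR = ω* − 1 ≈ 0.9564131.
m ≥ 3·ln10 / (−ln 0.9564131) = 155.003; smallest integer m = 156.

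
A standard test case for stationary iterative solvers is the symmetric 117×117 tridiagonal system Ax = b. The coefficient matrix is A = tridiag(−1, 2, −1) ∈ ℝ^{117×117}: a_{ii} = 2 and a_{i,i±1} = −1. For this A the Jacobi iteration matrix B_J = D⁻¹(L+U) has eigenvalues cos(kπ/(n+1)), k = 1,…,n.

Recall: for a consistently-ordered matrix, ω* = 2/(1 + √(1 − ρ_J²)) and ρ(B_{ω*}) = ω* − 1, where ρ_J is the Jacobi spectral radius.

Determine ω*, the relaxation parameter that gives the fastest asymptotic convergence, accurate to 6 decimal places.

ω* = 1.948140

ρ_J = max_k |cos(kπ/118)| = cos(π/118) = 0.999646
√(1−ρ_J²) = |sin(π/118)| = 0.0266205
So ω* = 2/1.0266205 = 1.948140 (Young).
and ρ(B_{ω*}) = 1.948140 − 1 = 0.948140.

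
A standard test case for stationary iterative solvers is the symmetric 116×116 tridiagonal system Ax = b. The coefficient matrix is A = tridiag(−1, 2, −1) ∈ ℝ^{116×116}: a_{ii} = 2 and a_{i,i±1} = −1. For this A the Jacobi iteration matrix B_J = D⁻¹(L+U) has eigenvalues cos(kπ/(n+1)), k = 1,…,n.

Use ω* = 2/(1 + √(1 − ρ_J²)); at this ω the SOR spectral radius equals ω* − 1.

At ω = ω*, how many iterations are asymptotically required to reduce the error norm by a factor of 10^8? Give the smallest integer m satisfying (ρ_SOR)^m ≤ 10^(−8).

m = 343

spectrum of D⁻¹(L+U) = {cos(kπ/117) : 1≤k≤116}; ρ_J = cos(π/117) = 0.9996395.
√(1−ρ_J²) simplifies to sin(π/117) = 0.0268480.
ω* = 2 / (1 + 0.0268480) = 2 / 1.0268480 ≈ 1.9477079.
At ω = 1.9477079 every |λ(B_ω)| = ω−1, so ρ_SOR = 0.9477079.
(0.9477079)^m ≤ 10^{−8}  ⇒  m·ln(0.9477079) ≤ −8·ln10  ⇒  m ≥ 342.973  ⇒  m = 343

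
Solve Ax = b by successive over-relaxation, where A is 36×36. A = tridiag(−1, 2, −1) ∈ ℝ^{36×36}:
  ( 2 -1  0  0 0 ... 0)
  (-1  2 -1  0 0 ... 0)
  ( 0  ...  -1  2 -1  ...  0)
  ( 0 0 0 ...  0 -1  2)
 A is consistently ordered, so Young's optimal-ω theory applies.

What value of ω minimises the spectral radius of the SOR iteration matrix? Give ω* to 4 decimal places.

spectrum of D⁻¹(L+U) = {cos(kπ/37) : 1≤k≤36}; ρ_J = cos(π/37) = 0.9964.
√(1−ρ_J²) = |sin(π/37)| = 0.08481
[ω*] 2 ÷ (1 + 0.08481) = 2 ÷ 1.08481 = 1.8436.
[ρ_SOR] ω* − 1 = 0.8436.

ω* = 1.8436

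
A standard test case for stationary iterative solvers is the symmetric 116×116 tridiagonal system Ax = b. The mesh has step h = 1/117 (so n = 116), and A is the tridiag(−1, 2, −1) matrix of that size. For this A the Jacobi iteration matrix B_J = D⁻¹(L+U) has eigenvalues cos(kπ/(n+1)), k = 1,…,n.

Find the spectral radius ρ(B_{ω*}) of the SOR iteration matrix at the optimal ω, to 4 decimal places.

With n=116, ρ(Jacobi) = cos(π/117) = 0.9996.
1 − cos²(π/117) = sin²(π/117) ⇒ √(1−ρ_J²) = sin(π/117) = 0.02685.
Young: ω* = 2/(1+√(1−ρ_J²)) = 2/(1+0.02685) = 2/1.02685 = 1.9477.
Hence ρ(B_{ω*}) = 1.9477 − 1 = 0.9477.

ρ_SOR = 0.9477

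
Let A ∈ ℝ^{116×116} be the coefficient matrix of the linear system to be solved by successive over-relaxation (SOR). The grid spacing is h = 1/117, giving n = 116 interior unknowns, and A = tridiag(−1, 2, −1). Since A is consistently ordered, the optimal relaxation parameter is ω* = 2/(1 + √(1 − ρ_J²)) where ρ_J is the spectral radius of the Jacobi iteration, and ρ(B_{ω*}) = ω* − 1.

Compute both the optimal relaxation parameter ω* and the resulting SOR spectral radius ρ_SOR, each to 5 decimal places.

ω* = 1.94771, ρ_SOR = 0.94771

[ρ_J] n=116: ρ(B_J) = cos(π/(n+1)) = cos(π/117) = 0.99964.
1 − cos²(π/117) = sin²(π/117) ⇒ √(1−ρ_J²) = sin(π/117) = 0.026848.
ω* = 2 / (1 + 0.026848) = 2 / 1.026848 ≈ 1.94771.
and ρ(B_{ω*}) = 1.94771 − 1 = 0.94771.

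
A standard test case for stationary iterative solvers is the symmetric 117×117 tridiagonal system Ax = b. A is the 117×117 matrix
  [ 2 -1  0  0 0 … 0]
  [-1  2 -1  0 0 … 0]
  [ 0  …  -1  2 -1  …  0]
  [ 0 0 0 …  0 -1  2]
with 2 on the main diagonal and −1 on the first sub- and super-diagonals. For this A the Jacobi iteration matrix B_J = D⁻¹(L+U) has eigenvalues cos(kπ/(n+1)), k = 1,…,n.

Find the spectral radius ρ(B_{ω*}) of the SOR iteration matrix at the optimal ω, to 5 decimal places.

n=117: λ(B_J) = 1 − λ(A)/2 = cos(kπ/118); k=1 gives ρ_J = 0.99965.
√(1−ρ_J²) simplifies to sin(π/118) = 0.026621.
ω* = 2/(1 + 0.026621) = 2/1.026621 = 1.94814.
ρ(B_{ω*}) = ω*−1 = 0.94814

ρ_SOR = 0.94814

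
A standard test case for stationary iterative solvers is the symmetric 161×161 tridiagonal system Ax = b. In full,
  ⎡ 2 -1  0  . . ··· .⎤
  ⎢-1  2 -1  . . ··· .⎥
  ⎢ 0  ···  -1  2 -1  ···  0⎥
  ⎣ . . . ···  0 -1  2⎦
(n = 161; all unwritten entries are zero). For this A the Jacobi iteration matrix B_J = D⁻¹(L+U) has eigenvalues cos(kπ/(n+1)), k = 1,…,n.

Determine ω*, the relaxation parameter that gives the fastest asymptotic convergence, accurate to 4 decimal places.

ω* = 1.9620

n=161: λ(B_J) = 1 − λ(A)/2 = cos(kπ/162); k=1 gives ρ_J = 0.9998.
√(1−ρ_J²) simplifies to sin(π/162) = 0.01939.
ω* = 2/(1 + 0.01939) = 2/1.01939 = 1.9620.
At ω = 1.9620 every |λ(B_ω)| = ω−1, so ρ_SOR = 0.9620.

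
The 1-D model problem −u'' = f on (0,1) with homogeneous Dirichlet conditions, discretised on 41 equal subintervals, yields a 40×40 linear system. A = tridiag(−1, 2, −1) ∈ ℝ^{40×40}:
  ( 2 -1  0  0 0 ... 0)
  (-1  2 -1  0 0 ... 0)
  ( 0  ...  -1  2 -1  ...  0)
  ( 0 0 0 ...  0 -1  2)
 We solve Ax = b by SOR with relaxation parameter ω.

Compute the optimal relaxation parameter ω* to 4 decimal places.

ω* = 1.8578

With n=40, ρ(Jacobi) = cos(π/41) = 0.9971.
√(1 − cos²(π/41)) = sin(π/41) ≈ 0.07655.
Then 2/(1+√(1−ρ_J²)) = 2/(1+0.07655); ω* = 2/1.07655 = 1.8578.
At ω = 1.8578 every |λ(B_ω)| = ω−1, so ρ_SOR = 0.8578.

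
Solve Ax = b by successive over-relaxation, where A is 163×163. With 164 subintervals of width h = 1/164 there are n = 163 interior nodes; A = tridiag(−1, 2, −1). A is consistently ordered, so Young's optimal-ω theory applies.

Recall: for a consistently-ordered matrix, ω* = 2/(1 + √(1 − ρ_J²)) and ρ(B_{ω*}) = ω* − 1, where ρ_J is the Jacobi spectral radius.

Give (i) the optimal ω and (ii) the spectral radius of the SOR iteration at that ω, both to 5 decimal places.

½·tridiag(1,0,1) at n=163: λ_k = cos(kπ/164); max |λ| at k=1 ⇒ ρ_J = cos(π/164) ≈ 0.99982.
√(1−ρ_J²) = |sin(π/164)| = 0.019155
Then 2/(1+√(1−ρ_J²)) = 2/(1+0.019155); ω* = 2/1.019155 = 1.96241.
Hence ρ(B_{ω*}) = 1.96241 − 1 = 0.96241.

ω* = 1.96241, ρ_SOR = 0.96241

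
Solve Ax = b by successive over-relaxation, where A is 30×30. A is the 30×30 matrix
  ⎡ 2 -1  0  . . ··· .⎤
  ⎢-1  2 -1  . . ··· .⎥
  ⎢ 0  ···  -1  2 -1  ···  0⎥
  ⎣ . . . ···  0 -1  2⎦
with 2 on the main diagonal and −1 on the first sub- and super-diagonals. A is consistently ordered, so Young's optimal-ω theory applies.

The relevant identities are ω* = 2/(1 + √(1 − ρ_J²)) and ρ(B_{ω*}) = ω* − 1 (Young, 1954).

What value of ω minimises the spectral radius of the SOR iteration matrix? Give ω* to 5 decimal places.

ω* = 1.81625

B_J for the 30×30 system has eigenvalues cos(kπ/31); ρ_J = cos(π/31) = 0.99487.
1 − cos²(π/31) = sin²(π/31) ⇒ √(1−ρ_J²) = sin(π/31) = 0.101168.
So ω* = 2/1.101168 = 1.81625 (Young).
At ω = 1.81625 every |λ(B_ω)| = ω−1, so ρ_SOR = 0.81625.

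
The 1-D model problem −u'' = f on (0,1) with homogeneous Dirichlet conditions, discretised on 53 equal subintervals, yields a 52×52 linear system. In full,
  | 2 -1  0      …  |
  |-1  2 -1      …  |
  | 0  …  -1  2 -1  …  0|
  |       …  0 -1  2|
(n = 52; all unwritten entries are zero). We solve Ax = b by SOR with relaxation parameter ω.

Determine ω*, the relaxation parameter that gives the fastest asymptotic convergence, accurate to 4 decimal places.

ω* = 1.8881

spectrum of D⁻¹(L+U) = {cos(kπ/53) : 1≤k≤52}; ρ_J = cos(π/53) = 0.9982.
√(1−ρ_J²) simplifies to sin(π/53) = 0.05924.
Then 2/(1+√(1−ρ_J²)) = 2/(1+0.05924); ω* = 2/1.05924 = 1.8881.
[ρ_SOR] ω* − 1 = 0.8881.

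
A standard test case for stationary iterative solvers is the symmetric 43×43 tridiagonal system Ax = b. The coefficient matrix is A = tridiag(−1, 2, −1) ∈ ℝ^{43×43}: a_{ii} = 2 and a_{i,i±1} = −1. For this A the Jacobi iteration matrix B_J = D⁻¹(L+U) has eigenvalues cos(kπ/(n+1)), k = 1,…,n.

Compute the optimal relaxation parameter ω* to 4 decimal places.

[ρ_J] n=43: ρ(B_J) = cos(π/(n+1)) = cos(π/44) = 0.9975.
1 − cos²(π/44) = sin²(π/44) ⇒ √(1−ρ_J²) = sin(π/44) = 0.07134.
Then 2/(1+√(1−ρ_J²)) = 2/(1+0.07134); ω* = 2/1.07134 = 1.8668.
ρ_SOR = ω* − 1 = 1.8668 − 1 = 0.8668.

ω* = 1.8668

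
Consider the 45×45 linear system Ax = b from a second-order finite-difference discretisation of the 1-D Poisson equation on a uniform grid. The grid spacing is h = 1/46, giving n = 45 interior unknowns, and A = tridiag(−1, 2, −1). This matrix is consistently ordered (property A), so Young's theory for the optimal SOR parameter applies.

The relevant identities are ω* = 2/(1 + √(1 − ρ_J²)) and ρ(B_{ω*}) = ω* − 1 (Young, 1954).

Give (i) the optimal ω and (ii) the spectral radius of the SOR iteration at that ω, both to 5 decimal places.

½·tridiag(1,0,1) at n=45: λ_k = cos(kπ/46); max |λ| at k=1 ⇒ ρ_J = cos(π/46) ≈ 0.99767.
√(1−ρ_J²) simplifies to sin(π/46) = 0.068242.
Young: ω* = 2/(1+√(1−ρ_J²)) = 2/(1+0.068242) = 2/1.068242 = 1.87223.
At ω = 1.87223 every |λ(B_ω)| = ω−1, so ρ_SOR = 0.87223.

ω* = 1.87223, ρ_SOR = 0.87223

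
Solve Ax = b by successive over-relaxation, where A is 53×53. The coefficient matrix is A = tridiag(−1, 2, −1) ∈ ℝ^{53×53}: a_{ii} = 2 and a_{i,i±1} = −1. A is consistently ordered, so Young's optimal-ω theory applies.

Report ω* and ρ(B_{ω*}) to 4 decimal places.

With n=53, ρ(Jacobi) = cos(π/54) = 0.9983.
√(1 − cos²(π/54)) = sin(π/54) ≈ 0.05814.
So ω* = 2/1.05814 = 1.8901 (Young).
ρ_SOR = ω* − 1 ≈ 0.8901.

ω* = 1.8901, ρ_SOR = 0.8901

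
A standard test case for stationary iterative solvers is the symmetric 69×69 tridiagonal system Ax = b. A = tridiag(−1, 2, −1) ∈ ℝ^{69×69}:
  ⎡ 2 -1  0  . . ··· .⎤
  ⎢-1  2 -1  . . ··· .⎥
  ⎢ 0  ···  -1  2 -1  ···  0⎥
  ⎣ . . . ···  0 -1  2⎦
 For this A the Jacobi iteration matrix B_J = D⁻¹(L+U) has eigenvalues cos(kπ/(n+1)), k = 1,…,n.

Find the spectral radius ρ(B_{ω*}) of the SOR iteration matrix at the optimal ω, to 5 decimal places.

ρ_SOR = 0.91412

n=69: λ(B_J) = 1 − λ(A)/2 = cos(kπ/70); k=1 gives ρ_J = 0.99899.
root = sin(π/70) = 0.044865  (since 1−cos² = sin²).
Then 2/(1+√(1−ρ_J²)) = 2/(1+0.044865); ω* = 2/1.044865 = 1.91412.
ρ_SOR = ω* − 1 ≈ 0.91412.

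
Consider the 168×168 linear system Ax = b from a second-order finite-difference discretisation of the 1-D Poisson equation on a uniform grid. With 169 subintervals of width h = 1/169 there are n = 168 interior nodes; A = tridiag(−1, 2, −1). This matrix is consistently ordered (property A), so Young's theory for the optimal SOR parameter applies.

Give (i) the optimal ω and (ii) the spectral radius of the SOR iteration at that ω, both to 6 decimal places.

[ρ_J] n=168: ρ(B_J) = cos(π/(n+1)) = cos(π/169) = 0.999827.
√(1 − cos²(π/169)) = sin(π/169) ≈ 0.0185882.
ω* = 2 / (1 + 0.0185882) = 2 / 1.0185882 ≈ 1.963502.
and ρ(B_{ω*}) = 1.963502 − 1 = 0.963502.

ω* = 1.963502, ρ_SOR = 0.963502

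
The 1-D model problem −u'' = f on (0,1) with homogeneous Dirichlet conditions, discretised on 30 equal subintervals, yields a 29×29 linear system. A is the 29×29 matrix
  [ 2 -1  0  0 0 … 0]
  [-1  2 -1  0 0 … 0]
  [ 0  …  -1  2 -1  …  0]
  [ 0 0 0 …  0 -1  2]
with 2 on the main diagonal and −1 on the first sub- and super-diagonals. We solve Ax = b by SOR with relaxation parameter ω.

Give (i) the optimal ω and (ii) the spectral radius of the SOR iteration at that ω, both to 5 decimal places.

ω* = 1.81073, ρ_SOR = 0.81073

[ρ_J] n=29: ρ(B_J) = cos(π/(n+1)) = cos(π/30) = 0.99452.
root = sin(π/30) = 0.104528  (since 1−cos² = sin²).
So ω* = 2/1.104528 = 1.81073 (Young).
ρ_SOR = ω* − 1 ≈ 0.81073.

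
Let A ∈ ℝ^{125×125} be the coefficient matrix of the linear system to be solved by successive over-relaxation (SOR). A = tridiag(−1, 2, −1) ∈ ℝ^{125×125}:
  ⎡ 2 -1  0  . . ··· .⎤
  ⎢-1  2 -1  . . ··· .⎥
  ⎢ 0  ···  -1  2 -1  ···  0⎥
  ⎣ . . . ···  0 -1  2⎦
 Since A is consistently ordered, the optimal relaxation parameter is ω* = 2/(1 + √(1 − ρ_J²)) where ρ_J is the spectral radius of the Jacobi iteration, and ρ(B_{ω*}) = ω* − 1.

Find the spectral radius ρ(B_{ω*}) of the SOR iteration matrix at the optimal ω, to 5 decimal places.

ρ_SOR = 0.95135

½·tridiag(1,0,1) at n=125: λ_k = cos(kπ/126); max |λ| at k=1 ⇒ ρ_J = cos(π/126) ≈ 0.99969.
√(1 − cos²(π/126)) = sin(π/126) ≈ 0.024931.
ω* = 2/(1+0.024931) = 1.95135
ρ_SOR = ω* − 1 = 1.95135 − 1 = 0.95135.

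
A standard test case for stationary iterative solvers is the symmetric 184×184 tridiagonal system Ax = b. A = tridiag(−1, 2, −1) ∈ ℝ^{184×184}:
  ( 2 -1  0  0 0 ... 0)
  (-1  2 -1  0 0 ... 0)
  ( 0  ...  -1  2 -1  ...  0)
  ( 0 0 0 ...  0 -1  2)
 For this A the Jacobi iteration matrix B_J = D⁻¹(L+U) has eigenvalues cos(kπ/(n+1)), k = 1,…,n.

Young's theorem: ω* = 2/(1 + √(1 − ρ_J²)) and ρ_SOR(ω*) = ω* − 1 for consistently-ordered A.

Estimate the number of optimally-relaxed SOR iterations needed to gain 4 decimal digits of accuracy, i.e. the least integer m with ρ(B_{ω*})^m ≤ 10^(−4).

ρ_J = max_k |cos(kπ/185)| = cos(π/185) = 0.9998558
1 − cos²(π/185) = sin²(π/185) ⇒ √(1−ρ_J²) = sin(π/185) = 0.0169808.
ω* = 2/(1 + 0.0169808) = 2/1.0169808 = 1.9666055.
[ρ_SOR] ω* − 1 = 0.9666055.
4·ln10 = 9.21034; −ln(0.9666055) = 0.0339648; m = ⌈9.21034/0.0339648⌉ = ⌈271.173⌉ = 272.

m = 272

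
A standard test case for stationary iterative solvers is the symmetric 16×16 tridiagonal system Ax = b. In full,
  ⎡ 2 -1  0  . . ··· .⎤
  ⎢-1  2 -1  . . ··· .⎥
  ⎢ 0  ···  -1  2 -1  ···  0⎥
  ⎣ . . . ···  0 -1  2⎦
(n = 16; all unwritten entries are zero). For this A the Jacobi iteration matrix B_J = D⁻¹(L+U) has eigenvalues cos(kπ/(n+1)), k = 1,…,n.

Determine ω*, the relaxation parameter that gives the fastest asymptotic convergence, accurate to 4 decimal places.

B_J for the 16×16 system has eigenvalues cos(kπ/17); ρ_J = cos(π/17) = 0.9830.
√(1 − cos²(π/17)) = sin(π/17) ≈ 0.18375.
ω* = 2 / (1 + 0.18375) = 2 / 1.18375 ≈ 1.6895.
and ρ(B_{ω*}) = 1.6895 − 1 = 0.6895.

ω* = 1.6895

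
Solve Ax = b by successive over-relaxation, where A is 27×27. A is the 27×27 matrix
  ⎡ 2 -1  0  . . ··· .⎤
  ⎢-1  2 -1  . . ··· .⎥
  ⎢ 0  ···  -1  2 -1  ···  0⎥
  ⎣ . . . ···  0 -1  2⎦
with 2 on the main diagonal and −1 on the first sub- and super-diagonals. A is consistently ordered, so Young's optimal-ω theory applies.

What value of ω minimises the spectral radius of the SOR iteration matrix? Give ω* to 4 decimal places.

[ρ_J] n=27: ρ(B_J) = cos(π/(n+1)) = cos(π/28) = 0.9937.
√(1 − cos²(π/28)) = sin(π/28) ≈ 0.11196.
[ω*] 2 ÷ (1 + 0.11196) = 2 ÷ 1.11196 = 1.7986.
ρ(B_{ω*}) = ω*−1 = 0.7986

ω* = 1.7986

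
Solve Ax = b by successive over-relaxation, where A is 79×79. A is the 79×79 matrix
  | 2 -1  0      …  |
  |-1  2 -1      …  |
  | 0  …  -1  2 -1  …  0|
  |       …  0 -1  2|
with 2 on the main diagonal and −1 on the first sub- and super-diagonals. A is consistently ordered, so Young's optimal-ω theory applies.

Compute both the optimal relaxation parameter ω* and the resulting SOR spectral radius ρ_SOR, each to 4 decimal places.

B_J for the 79×79 system has eigenvalues cos(kπ/80); ρ_J = cos(π/80) = 0.9992.
√(1 − cos²(π/80)) = sin(π/80) ≈ 0.03926.
ω* = 2/(1 + 0.03926) = 2/1.03926 = 1.9244.
ρ_SOR = ω* − 1 = 1.9244 − 1 = 0.9244.

ω* = 1.9244, ρ_SOR = 0.9244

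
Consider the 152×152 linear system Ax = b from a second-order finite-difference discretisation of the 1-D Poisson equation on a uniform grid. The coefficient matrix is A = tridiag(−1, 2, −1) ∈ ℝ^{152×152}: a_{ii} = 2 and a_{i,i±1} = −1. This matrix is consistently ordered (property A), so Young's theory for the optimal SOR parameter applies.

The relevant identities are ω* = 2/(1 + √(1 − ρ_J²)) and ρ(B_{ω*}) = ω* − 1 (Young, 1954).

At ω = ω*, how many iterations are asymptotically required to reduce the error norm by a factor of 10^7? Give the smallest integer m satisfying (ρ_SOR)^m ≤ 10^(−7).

m = 393

With n=152, ρ(Jacobi) = cos(π/153) = 0.9997892.
√(1 − cos²(π/153)) = sin(π/153) ≈ 0.0205318.
ω* = 2/(1+0.0205318) = 1.9597625
and ρ(B_{ω*}) = 1.9597625 − 1 = 0.9597625.
Need (0.9597625)^m ≤ 10^(−7): m ≥ 7·ln10/|ln 0.9597625| = 16.1181/0.0410694 = 392.460 ⇒ m = 393.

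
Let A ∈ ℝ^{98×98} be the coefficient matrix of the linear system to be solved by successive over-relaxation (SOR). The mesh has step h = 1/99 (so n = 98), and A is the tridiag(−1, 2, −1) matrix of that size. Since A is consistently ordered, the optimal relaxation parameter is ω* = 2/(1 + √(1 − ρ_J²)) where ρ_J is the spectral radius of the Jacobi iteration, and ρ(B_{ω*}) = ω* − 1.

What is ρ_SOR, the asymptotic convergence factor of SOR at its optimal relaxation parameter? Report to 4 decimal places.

ρ_SOR = 0.9385

½·tridiag(1,0,1) at n=98: λ_k = cos(kπ/99); max |λ| at k=1 ⇒ ρ_J = cos(π/99) ≈ 0.9995.
√(1 − cos²(π/99)) = sin(π/99) ≈ 0.03173.
ω* = 2/(1+0.03173) = 1.9385
ρ_SOR = ω* − 1 ≈ 0.9385.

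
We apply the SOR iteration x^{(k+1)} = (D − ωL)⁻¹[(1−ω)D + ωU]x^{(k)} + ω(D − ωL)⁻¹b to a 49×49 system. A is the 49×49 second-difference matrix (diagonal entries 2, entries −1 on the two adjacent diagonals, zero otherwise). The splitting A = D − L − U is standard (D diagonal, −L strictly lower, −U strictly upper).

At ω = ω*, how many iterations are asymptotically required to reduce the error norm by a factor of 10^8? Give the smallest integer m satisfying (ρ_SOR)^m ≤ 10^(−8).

m = 147

ρ_J = max_k |cos(kπ/50)| = cos(π/50) = 0.9980267
√(1−ρ_J²) simplifies to sin(π/50) = 0.0627905.
Young: ω* = 2/(1+√(1−ρ_J²)) = 2/(1+0.0627905) = 2/1.0627905 = 1.8818384.
ρ_SOR = ω* − 1 ≈ 0.8818384.
m ≥ 8·ln10 / (−ln 0.8818384) = 146.491; smallest integer m = 147.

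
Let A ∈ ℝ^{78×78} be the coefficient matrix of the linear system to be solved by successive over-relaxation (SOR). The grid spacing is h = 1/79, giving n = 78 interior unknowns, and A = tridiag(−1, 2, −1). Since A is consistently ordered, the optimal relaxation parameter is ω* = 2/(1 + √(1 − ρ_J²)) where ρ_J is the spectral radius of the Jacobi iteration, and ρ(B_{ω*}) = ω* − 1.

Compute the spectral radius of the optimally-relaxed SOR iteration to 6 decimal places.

n=78: λ(B_J) = 1 − λ(A)/2 = cos(kπ/79); k=1 gives ρ_J = 0.999209.
√(1−ρ_J²) simplifies to sin(π/79) = 0.0397565.
[ω*] 2 ÷ (1 + 0.0397565) = 2 ÷ 1.0397565 = 1.923527.
and ρ(B_{ω*}) = 1.923527 − 1 = 0.923527.

ρ_SOR = 0.923527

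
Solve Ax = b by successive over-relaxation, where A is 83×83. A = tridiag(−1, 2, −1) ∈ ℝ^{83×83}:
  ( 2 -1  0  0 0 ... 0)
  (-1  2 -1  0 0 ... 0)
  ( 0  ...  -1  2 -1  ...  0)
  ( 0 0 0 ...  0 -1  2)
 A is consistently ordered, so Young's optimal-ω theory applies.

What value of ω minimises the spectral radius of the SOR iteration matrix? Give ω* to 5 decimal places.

spectrum of D⁻¹(L+U) = {cos(kπ/84) : 1≤k≤83}; ρ_J = cos(π/84) = 0.99930.
root = sin(π/84) = 0.037391  (since 1−cos² = sin²).
So ω* = 2/1.037391 = 1.92791 (Young).
and ρ(B_{ω*}) = 1.92791 − 1 = 0.92791.

ω* = 1.92791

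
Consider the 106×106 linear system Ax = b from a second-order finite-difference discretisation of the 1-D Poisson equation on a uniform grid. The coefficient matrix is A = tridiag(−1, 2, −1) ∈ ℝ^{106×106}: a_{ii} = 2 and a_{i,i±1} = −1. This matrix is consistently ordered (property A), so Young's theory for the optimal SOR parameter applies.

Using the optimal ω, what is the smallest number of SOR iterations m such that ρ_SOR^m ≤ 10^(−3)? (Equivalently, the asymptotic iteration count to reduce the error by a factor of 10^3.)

m = 118

[ρ_J] n=106: ρ(B_J) = cos(π/(n+1)) = cos(π/107) = 0.9995690.
1 − cos²(π/107) = sin²(π/107) ⇒ √(1−ρ_J²) = sin(π/107) = 0.0293565.
ω* = 2 / (1 + 0.0293565) = 2 / 1.0293565 ≈ 1.9429615.
ρ(B_{ω*}) = ω*−1 = 0.9429615
Need (0.9429615)^m ≤ 10^(−3): m ≥ 3·ln10/|ln 0.9429615| = 6.90776/0.0587298 = 117.619 ⇒ m = 118.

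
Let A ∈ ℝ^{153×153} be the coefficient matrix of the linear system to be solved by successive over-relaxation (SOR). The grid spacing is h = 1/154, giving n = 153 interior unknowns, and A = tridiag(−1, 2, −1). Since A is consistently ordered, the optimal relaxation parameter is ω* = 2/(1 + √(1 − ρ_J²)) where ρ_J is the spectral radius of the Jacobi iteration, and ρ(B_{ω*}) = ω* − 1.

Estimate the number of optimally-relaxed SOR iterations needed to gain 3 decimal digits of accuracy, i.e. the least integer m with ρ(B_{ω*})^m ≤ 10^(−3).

m = 170

½·tridiag(1,0,1) at n=153: λ_k = cos(kπ/154); max |λ| at k=1 ⇒ ρ_J = cos(π/154) ≈ 0.9997919.
√(1 − cos²(π/154)) = sin(π/154) ≈ 0.0203985.
So ω* = 2/1.0203985 = 1.9600186 (Young).
Hence ρ(B_{ω*}) = 1.9600186 − 1 = 0.9600186.
m ≥ 3·ln10 / (−ln 0.9600186) = 169.297; smallest integer m = 170.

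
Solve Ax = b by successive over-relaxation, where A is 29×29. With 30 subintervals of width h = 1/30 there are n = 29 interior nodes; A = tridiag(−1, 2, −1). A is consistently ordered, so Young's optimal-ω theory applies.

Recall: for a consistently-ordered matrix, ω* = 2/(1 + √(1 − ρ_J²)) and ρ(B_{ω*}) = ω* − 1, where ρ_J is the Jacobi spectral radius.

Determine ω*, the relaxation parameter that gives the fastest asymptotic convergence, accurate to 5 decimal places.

ω* = 1.81073

½·tridiag(1,0,1) at n=29: λ_k = cos(kπ/30); max |λ| at k=1 ⇒ ρ_J = cos(π/30) ≈ 0.99452.
√(1−ρ_J²) simplifies to sin(π/30) = 0.104528.
Young: ω* = 2/(1+√(1−ρ_J²)) = 2/(1+0.104528) = 2/1.104528 = 1.81073.
ρ(B_{ω*}) = ω*−1 = 0.81073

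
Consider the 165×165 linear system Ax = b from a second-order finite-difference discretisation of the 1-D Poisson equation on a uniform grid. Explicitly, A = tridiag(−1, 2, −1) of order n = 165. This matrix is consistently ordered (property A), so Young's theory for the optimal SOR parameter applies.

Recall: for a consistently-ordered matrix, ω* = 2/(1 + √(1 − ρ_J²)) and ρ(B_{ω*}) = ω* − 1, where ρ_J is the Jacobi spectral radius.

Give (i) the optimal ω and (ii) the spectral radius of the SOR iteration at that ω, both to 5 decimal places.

B_J for the 165×165 system has eigenvalues cos(kπ/166); ρ_J = cos(π/166) = 0.99982.
1 − cos²(π/166) = sin²(π/166) ⇒ √(1−ρ_J²) = sin(π/166) = 0.018924.
ω* = 2/(1+0.018924) = 1.96285
At ω = 1.96285 every |λ(B_ω)| = ω−1, so ρ_SOR = 0.96285.

ω* = 1.96285, ρ_SOR = 0.96285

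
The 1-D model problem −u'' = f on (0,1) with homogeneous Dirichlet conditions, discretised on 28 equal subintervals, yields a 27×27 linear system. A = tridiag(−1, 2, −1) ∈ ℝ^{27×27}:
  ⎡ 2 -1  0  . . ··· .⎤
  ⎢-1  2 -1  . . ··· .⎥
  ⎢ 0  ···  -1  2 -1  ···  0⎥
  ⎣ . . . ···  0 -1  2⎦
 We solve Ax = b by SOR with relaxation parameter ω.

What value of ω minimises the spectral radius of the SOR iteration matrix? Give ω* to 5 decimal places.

ω* = 1.79862

ρ_J = max_k |cos(kπ/28)| = cos(π/28) = 0.99371
√(1−ρ_J²) simplifies to sin(π/28) = 0.111964.
Young: ω* = 2/(1+√(1−ρ_J²)) = 2/(1+0.111964) = 2/1.111964 = 1.79862.
ρ(B_{ω*}) = ω*−1 = 0.79862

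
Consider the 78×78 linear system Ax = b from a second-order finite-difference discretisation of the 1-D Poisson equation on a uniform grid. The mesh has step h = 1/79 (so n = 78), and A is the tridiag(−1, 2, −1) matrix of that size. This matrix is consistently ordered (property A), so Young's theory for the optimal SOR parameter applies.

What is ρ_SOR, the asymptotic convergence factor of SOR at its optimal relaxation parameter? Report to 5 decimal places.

ρ_SOR = 0.92353

½·tridiag(1,0,1) at n=78: λ_k = cos(kπ/79); max |λ| at k=1 ⇒ ρ_J = cos(π/79) ≈ 0.99921.
1 − cos²(π/79) = sin²(π/79) ⇒ √(1−ρ_J²) = sin(π/79) = 0.039757.
Then 2/(1+√(1−ρ_J²)) = 2/(1+0.039757); ω* = 2/1.039757 = 1.92353.
ρ(B_{ω*}) = ω*−1 = 0.92353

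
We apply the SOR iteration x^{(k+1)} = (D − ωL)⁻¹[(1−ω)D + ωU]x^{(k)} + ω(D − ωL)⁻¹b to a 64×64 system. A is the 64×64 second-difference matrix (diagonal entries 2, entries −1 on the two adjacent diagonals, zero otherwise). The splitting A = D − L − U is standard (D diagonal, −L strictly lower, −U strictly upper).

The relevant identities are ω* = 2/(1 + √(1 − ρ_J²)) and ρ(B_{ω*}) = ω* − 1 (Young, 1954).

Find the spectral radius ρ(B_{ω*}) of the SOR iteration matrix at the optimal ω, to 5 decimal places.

ρ_J = max_k |cos(kπ/65)| = cos(π/65) = 0.99883
√(1−ρ_J²) simplifies to sin(π/65) = 0.048313.
So ω* = 2/1.048313 = 1.90783 (Young).
ρ(B_{ω*}) = ω*−1 = 0.90783

ρ_SOR = 0.90783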